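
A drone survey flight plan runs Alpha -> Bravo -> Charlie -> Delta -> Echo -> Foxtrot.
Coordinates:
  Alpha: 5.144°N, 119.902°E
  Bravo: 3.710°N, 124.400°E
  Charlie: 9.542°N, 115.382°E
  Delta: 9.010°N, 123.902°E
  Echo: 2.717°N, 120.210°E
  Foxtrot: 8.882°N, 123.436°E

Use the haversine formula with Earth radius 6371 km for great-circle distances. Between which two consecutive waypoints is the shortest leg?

Alpha–Bravo

Leg distances:
Alpha→Bravo: 523.5 km
Bravo→Charlie: 1188.2 km
Charlie→Delta: 936.8 km
Delta→Echo: 810.1 km
Echo→Foxtrot: 772.8 km
The shortest leg is Alpha–Bravo at 523.5 km.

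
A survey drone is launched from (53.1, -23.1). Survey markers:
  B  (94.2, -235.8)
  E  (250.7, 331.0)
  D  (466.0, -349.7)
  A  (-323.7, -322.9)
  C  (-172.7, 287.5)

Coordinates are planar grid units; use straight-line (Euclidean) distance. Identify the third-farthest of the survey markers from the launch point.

Distances from the launch point ((53.1, -23.1)):
D: 526.5
A: 481.5
E: 405.5
C: 384.0
B: 216.6
The third-farthest is E at 405.5.

E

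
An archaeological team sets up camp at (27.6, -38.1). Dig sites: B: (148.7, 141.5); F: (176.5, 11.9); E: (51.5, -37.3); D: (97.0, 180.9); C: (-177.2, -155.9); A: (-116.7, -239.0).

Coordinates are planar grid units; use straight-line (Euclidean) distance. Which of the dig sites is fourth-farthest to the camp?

Distances from the camp ((27.6, -38.1)):
A: 247.4
C: 236.3
D: 229.7
B: 216.6
F: 157.1
E: 23.9
The fourth-farthest is B at 216.6.

B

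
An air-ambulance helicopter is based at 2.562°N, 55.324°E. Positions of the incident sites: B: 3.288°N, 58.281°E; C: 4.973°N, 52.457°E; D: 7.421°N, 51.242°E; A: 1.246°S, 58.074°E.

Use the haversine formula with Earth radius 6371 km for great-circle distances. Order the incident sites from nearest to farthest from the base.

Distance from the base at 2.562°N, 55.324°E to each:
B 3.288°N, 58.281°E: 338.2 km
C 4.973°N, 52.457°E: 416.0 km
A 1.246°S, 58.074°E: 522.3 km
D 7.421°N, 51.242°E: 704.5 km

B, C, A, D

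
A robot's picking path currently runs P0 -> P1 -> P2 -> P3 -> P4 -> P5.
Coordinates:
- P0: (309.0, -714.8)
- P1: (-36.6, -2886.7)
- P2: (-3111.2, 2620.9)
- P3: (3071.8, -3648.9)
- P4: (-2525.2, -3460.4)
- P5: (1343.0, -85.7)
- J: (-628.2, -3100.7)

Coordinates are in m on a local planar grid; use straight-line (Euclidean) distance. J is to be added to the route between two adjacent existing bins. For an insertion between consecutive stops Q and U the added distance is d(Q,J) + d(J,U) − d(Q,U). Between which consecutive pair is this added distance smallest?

Added distance for inserting J between each consecutive pair:
P0–P1: 993.3 m
P1–P2: 558.6 m
P2–P3: 1171.9 m
P3–P4: 71.0 m
P4–P5: 399.6 m
Smallest added distance is 71.0 m, inserting between P3 and P4.

between P3 and P4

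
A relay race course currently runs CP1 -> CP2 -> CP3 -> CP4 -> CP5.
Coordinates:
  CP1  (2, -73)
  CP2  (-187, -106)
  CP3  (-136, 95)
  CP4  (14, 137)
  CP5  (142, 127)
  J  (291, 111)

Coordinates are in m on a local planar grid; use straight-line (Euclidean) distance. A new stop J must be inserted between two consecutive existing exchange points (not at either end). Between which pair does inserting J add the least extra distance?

between CP4 and CP5

Added distance for inserting J between each consecutive pair:
CP1–CP2: 675.7 m
CP2–CP3: 744.9 m
CP3–CP4: 549.7 m
CP4–CP5: 299.7 m
Smallest added distance is 299.7 m, inserting between CP4 and CP5.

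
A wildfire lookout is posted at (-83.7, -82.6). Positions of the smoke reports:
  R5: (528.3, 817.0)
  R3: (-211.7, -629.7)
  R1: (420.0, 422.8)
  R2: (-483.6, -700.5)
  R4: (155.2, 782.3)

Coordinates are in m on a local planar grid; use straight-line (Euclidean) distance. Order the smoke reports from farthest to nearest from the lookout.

Distance from the lookout at (-83.7, -82.6) to each:
R5 (528.3, 817.0): 1088.0 m
R4 (155.2, 782.3): 897.3 m
R2 (-483.6, -700.5): 736.0 m
R1 (420.0, 422.8): 713.5 m
R3 (-211.7, -629.7): 561.9 m

R5, R4, R2, R1, R3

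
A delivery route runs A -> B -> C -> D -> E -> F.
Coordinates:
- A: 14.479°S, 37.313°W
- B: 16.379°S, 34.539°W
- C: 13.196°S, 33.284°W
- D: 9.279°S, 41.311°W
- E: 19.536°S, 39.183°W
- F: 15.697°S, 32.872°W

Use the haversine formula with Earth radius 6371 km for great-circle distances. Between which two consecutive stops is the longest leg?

Leg distances:
A→B: 364.7 km
B→C: 378.8 km
C→D: 977.6 km
D→E: 1163.3 km
E→F: 793.3 km
The longest leg is D–E at 1163.3 km.

D–E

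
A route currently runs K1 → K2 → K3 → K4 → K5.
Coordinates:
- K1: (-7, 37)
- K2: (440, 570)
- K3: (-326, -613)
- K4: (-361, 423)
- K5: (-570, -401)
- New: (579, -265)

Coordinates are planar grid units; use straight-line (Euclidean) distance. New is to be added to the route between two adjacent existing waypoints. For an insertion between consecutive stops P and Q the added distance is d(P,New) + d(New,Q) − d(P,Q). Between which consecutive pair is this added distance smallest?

Added distance for inserting New between each consecutive pair:
K1–K2: 810.1
K2–K3: 406.8
K3–K4: 1097.9
K4–K5: 1471.8
Smallest added distance is 406.8, inserting between K2 and K3.

between K2 and K3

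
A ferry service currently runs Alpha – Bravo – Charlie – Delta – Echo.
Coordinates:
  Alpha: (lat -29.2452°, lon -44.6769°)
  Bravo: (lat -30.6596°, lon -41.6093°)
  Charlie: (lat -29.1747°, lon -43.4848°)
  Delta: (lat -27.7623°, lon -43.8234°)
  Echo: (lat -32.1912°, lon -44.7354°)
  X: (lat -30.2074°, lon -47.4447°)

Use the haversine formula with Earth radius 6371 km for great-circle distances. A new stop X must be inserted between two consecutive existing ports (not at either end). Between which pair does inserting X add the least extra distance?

Added distance for inserting X between each consecutive pair:
Alpha–Bravo: 514.8 km
Bravo–Charlie: 716.2 km
Charlie–Delta: 683.8 km
Delta–Echo: 283.9 km
Smallest added distance is 283.9 km, inserting between Delta and Echo.

between Delta and Echo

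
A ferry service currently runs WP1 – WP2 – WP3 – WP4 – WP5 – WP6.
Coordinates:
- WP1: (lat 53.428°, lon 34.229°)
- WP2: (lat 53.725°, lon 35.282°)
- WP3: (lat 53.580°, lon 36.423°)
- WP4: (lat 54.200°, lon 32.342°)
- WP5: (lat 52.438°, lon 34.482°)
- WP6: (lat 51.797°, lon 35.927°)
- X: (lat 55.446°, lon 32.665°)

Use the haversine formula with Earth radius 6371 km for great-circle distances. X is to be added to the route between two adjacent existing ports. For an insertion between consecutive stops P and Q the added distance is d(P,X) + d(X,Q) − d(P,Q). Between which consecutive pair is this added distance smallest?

between WP3 and WP4

Added distance for inserting X between each consecutive pair:
WP1–WP2: 424.2 km
WP2–WP3: 497.3 km
WP3–WP4: 183.1 km
WP4–WP5: 253.0 km
WP5–WP6: 692.4 km
Smallest added distance is 183.1 km, inserting between WP3 and WP4.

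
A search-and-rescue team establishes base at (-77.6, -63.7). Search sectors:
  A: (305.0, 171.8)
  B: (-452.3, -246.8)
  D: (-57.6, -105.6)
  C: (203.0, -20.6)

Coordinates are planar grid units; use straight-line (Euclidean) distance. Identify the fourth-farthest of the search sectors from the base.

Distance to each, sorted:
A: 449.3
B: 417.0
C: 283.9
D: 46.4
The fourth-farthest is D at 46.4.

D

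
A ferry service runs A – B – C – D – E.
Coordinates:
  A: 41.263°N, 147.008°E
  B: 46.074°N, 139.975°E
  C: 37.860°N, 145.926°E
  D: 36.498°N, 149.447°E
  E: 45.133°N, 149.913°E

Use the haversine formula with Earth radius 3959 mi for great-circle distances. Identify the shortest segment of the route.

Leg distances:
A→B: 483.5 mi
B→C: 644.2 mi
C→D: 215.5 mi
D→E: 597.2 mi
The shortest leg is C–D at 215.5 mi.

C–D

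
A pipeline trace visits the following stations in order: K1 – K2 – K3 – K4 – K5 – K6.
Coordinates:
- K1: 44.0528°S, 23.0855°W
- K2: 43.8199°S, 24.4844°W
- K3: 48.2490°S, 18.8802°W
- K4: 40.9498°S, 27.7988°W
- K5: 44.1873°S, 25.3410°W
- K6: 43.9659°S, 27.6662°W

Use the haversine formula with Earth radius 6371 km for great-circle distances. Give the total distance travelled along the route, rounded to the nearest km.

Leg distances:
K1→K2: 115.0 km  (cumulative 115.0 km)
K2→K3: 655.2 km  (cumulative 770.1 km)
K3→K4: 1074.3 km  (cumulative 1844.5 km)
K4→K5: 412.4 km  (cumulative 2256.9 km)
K5→K6: 187.4 km  (cumulative 2444.2 km)
Total route length ≈ 2444 km.

2444 km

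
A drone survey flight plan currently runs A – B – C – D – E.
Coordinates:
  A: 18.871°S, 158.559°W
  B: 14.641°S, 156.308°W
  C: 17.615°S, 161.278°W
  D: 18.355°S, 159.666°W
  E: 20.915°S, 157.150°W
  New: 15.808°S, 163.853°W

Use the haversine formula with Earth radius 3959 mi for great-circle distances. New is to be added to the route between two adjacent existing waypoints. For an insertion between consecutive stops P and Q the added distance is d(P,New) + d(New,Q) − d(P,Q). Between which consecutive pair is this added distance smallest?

between B and C

Added distance for inserting New between each consecutive pair:
A–B: 589.7 mi
B–C: 332.1 mi
C–D: 421.4 mi
D–E: 650.3 mi
Smallest added distance is 332.1 mi, inserting between B and C.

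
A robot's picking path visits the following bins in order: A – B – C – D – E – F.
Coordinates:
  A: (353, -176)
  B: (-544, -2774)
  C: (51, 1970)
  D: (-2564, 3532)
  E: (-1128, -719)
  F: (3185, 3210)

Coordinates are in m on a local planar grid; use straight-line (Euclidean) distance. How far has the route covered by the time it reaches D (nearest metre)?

Leg distances:
A→B: 2748.5 m  (cumulative 2748.5 m)
B→C: 4781.2 m  (cumulative 7529.7 m)
C→D: 3046.0 m  (cumulative 10575.7 m)
Cumulative distance at D ≈ 10576 m.

10576 m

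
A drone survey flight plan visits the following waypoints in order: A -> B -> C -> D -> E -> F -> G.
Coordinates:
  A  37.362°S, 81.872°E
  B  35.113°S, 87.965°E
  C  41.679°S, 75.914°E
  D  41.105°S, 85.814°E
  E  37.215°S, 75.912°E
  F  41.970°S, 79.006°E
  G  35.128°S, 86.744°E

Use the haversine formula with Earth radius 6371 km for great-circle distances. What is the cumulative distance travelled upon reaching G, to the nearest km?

5268 km

Leg distances:
A→B: 600.8 km  (cumulative 600.8 km)
B→C: 1277.1 km  (cumulative 1877.9 km)
C→D: 827.8 km  (cumulative 2705.7 km)
D→E: 956.2 km  (cumulative 3662.0 km)
E→F: 591.4 km  (cumulative 4253.3 km)
F→G: 1014.8 km  (cumulative 5268.1 km)
Cumulative distance at G ≈ 5268 km.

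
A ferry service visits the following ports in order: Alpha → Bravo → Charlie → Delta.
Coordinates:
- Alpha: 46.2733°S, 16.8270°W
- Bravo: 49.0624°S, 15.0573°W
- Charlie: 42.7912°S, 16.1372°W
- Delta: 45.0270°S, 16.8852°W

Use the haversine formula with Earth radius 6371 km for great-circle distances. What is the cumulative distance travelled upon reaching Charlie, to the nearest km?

Leg distances:
Alpha→Bravo: 337.2 km  (cumulative 337.2 km)
Bravo→Charlie: 702.3 km  (cumulative 1039.5 km)
Cumulative distance at Charlie ≈ 1040 km.

1040 km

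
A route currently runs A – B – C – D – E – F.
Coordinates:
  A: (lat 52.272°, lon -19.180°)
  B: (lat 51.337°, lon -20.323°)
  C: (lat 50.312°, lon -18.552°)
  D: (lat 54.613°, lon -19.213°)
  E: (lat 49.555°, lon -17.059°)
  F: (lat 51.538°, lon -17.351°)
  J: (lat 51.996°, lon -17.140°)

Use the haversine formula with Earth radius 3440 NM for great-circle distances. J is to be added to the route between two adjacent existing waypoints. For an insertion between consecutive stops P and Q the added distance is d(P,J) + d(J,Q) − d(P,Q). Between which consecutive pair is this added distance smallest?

Added distance for inserting J between each consecutive pair:
A–B: 131.6 NM
B–C: 148.1 NM
C–D: 28.7 NM
D–E: 6.5 NM
E–F: 55.6 NM
Smallest added distance is 6.5 NM, inserting between D and E.

between D and E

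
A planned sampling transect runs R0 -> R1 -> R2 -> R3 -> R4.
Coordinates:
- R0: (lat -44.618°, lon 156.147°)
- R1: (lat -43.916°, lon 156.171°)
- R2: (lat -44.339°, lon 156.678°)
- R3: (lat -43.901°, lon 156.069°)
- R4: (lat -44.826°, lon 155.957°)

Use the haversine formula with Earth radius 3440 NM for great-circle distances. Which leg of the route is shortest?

Leg distances:
R0→R1: 42.2 NM
R1→R2: 33.5 NM
R2→R3: 37.2 NM
R3→R4: 55.7 NM
The shortest leg is R1–R2 at 33.5 NM.

R1–R2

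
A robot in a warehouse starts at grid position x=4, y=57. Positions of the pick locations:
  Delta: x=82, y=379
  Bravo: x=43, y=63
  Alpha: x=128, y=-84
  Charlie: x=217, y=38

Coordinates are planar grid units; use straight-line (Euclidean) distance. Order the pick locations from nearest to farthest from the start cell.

Computing each straight-line distance from x=4, y=57:
Bravo x=43, y=63: 39.5
Alpha x=128, y=-84: 187.8
Charlie x=217, y=38: 213.8
Delta x=82, y=379: 331.3

Bravo, Alpha, Charlie, Delta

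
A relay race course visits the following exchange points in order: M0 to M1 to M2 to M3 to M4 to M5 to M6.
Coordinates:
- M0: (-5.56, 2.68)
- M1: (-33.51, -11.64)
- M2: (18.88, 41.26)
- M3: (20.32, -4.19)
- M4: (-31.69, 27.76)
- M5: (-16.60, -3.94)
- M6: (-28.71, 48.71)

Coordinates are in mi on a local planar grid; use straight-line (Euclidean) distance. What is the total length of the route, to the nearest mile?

302 mi

Leg distances:
M0→M1: 31.4 mi  (cumulative 31.4 mi)
M1→M2: 74.5 mi  (cumulative 105.9 mi)
M2→M3: 45.5 mi  (cumulative 151.3 mi)
M3→M4: 61.0 mi  (cumulative 212.4 mi)
M4→M5: 35.1 mi  (cumulative 247.5 mi)
M5→M6: 54.0 mi  (cumulative 301.5 mi)
Total route length ≈ 302 mi.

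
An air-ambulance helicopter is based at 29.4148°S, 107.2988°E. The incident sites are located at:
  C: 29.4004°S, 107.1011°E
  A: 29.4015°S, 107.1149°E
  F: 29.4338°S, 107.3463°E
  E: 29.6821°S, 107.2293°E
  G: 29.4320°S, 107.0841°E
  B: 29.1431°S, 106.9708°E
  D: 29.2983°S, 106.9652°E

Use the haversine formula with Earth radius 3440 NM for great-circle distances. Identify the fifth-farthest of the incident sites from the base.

Distances from the base (29.4148°S, 107.2988°E):
B: 23.7 NM
D: 18.8 NM
E: 16.5 NM
G: 11.3 NM
C: 10.4 NM
A: 9.7 NM
F: 2.7 NM
The fifth-farthest is C at 10.4 NM.

C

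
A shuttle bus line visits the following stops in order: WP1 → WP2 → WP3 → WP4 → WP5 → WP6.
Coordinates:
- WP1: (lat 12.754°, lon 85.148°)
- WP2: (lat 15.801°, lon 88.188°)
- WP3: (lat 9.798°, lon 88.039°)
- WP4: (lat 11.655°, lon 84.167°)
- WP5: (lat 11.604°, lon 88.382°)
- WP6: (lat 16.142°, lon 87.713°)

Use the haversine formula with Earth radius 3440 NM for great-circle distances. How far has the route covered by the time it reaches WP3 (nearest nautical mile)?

615 NM

Leg distances:
WP1→WP2: 254.5 NM  (cumulative 254.5 NM)
WP2→WP3: 360.5 NM  (cumulative 615.0 NM)
Cumulative distance at WP3 ≈ 615 NM.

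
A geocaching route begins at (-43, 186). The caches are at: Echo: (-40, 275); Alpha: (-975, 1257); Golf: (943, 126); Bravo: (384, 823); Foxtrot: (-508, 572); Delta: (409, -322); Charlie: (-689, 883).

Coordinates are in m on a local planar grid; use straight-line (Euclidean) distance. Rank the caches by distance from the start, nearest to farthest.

Echo, Foxtrot, Delta, Bravo, Charlie, Golf, Alpha

Computing each straight-line distance from (-43, 186):
Echo (-40, 275): 89.1 m
Foxtrot (-508, 572): 604.3 m
Delta (409, -322): 680.0 m
Bravo (384, 823): 766.9 m
Charlie (-689, 883): 950.3 m
Golf (943, 126): 987.8 m
Alpha (-975, 1257): 1419.7 m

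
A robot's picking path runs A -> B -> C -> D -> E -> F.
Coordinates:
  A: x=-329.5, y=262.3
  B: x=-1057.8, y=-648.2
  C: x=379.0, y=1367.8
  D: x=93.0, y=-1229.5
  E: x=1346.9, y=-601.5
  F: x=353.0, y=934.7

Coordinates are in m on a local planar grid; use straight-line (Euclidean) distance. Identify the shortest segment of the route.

A–B

Leg distances:
A→B: 1165.9 m
B→C: 2475.6 m
C→D: 2613.0 m
D→E: 1402.4 m
E→F: 1829.7 m
The shortest leg is A–B at 1165.9 m.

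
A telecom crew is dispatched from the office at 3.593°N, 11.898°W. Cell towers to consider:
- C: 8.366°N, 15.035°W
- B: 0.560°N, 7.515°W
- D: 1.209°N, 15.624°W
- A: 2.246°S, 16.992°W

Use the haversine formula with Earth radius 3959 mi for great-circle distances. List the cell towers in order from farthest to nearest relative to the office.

A, C, B, D

Computing each great-circle distance from 3.593°N, 11.898°W:
A 2.246°S, 16.992°W: 535.3 mi
C 8.366°N, 15.035°W: 394.0 mi
B 0.560°N, 7.515°W: 368.1 mi
D 1.209°N, 15.624°W: 305.4 mi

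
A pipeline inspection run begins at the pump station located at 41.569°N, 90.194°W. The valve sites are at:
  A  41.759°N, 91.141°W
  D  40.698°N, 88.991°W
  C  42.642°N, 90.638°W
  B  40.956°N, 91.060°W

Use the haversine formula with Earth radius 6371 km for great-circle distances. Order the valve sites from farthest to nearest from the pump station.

Computing each great-circle distance from 41.569°N, 90.194°W:
D 40.698°N, 88.991°W: 139.7 km
C 42.642°N, 90.638°W: 124.8 km
B 40.956°N, 91.060°W: 99.4 km
A 41.759°N, 91.141°W: 81.5 km

D, C, B, A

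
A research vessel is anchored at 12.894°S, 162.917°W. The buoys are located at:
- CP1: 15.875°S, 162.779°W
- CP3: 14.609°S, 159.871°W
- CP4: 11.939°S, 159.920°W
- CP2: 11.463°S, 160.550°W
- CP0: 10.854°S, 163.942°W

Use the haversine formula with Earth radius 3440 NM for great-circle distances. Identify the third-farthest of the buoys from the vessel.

CP1

Distances from the vessel (12.894°S, 162.917°W):
CP3: 205.3 NM
CP4: 184.8 NM
CP1: 179.2 NM
CP2: 163.3 NM
CP0: 136.5 NM
The third-farthest is CP1 at 179.2 NM.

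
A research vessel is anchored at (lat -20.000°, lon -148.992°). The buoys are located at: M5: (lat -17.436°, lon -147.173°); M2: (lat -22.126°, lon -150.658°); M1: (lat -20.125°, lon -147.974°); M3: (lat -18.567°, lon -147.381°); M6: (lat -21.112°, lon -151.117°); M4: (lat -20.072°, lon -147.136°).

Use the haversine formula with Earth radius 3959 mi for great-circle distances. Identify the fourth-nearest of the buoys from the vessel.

Distances from the vessel ((lat -20.000°, lon -148.992°)):
M1: 66.6 mi
M4: 120.6 mi
M3: 144.4 mi
M6: 157.5 mi
M2: 182.0 mi
M5: 213.4 mi
The fourth-nearest is M6 at 157.5 mi.

M6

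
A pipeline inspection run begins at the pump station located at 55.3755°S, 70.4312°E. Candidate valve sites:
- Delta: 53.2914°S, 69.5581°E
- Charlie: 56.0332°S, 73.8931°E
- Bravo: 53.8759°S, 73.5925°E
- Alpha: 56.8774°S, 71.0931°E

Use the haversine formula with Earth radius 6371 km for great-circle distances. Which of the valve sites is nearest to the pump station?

Distance to each, sorted:
Alpha: 172.0 km
Charlie: 228.9 km
Delta: 238.5 km
Bravo: 263.0 km
The nearest is Alpha at 172.0 km.

Alpha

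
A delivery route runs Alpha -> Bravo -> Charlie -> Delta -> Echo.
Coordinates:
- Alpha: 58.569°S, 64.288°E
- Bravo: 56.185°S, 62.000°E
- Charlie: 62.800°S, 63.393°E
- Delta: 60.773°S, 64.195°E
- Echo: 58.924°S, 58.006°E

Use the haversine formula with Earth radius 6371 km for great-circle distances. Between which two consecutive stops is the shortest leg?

Charlie–Delta

Leg distances:
Alpha→Bravo: 298.4 km
Bravo→Charlie: 739.7 km
Charlie→Delta: 229.3 km
Delta→Echo: 402.0 km
The shortest leg is Charlie–Delta at 229.3 km.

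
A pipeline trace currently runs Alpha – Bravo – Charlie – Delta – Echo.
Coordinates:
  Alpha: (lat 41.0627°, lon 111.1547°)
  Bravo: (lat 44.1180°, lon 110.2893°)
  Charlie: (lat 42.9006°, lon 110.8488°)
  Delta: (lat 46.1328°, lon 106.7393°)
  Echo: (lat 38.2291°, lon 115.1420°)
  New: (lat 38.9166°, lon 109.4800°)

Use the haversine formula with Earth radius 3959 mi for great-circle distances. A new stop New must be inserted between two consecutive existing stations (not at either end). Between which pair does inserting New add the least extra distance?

Added distance for inserting New between each consecutive pair:
Alpha–Bravo: 318.9 mi
Bravo–Charlie: 557.6 mi
Charlie–Delta: 500.7 mi
Delta–Echo: 132.8 mi
Smallest added distance is 132.8 mi, inserting between Delta and Echo.

between Delta and Echo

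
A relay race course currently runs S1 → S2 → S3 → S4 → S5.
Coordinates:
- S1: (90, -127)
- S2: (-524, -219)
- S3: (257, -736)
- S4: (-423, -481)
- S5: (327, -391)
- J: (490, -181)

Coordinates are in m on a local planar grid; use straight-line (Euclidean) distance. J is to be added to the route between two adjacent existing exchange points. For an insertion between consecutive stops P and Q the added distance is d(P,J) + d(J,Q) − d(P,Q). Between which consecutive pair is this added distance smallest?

Added distance for inserting J between each consecutive pair:
S1–S2: 797.5 m
S2–S3: 680.0 m
S3–S4: 836.7 m
S4–S5: 471.5 m
Smallest added distance is 471.5 m, inserting between S4 and S5.

between S4 and S5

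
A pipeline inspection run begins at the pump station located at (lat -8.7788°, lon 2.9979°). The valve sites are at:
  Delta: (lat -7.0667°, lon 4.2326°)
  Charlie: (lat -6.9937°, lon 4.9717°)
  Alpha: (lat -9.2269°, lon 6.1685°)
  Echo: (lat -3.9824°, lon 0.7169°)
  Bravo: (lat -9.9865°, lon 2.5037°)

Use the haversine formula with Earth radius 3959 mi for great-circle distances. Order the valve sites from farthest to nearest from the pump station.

Distances from the pump station:
Echo (lat -3.9824°, lon 0.7169°): 366.5 mi
Alpha (lat -9.2269°, lon 6.1685°): 218.6 mi
Charlie (lat -6.9937°, lon 4.9717°): 182.9 mi
Delta (lat -7.0667°, lon 4.2326°): 145.4 mi
Bravo (lat -9.9865°, lon 2.5037°): 90.0 mi

Echo, Alpha, Charlie, Delta, Bravo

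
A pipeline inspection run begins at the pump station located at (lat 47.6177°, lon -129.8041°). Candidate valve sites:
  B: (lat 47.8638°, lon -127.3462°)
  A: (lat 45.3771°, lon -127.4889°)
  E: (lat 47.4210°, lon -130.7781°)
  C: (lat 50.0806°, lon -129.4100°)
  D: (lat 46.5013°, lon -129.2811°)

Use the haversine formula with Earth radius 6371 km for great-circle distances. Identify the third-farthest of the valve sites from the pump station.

Distances from the pump station ((lat 47.6177°, lon -129.8041°)):
A: 305.7 km
C: 275.4 km
B: 185.8 km
D: 130.3 km
E: 76.3 km
The third-farthest is B at 185.8 km.

B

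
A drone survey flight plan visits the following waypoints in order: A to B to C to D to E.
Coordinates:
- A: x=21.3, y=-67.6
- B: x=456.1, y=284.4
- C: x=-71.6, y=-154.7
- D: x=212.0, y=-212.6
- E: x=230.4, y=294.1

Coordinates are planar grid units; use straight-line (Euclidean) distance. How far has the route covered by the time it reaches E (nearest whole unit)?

2042

Leg distances:
A→B: 559.4  (cumulative 559.4)
B→C: 686.5  (cumulative 1245.9)
C→D: 289.5  (cumulative 1535.4)
D→E: 507.0  (cumulative 2042.4)
Cumulative distance at E ≈ 2042.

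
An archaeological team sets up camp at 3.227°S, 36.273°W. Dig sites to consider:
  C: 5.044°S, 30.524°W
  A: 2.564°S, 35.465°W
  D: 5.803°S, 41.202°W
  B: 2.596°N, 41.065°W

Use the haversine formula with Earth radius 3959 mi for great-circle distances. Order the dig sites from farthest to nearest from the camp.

B, C, D, A

Distance from the camp at 3.227°S, 36.273°W to each:
B 2.596°N, 41.065°W: 521.0 mi
C 5.044°S, 30.524°W: 415.6 mi
D 5.803°S, 41.202°W: 383.3 mi
A 2.564°S, 35.465°W: 72.2 mi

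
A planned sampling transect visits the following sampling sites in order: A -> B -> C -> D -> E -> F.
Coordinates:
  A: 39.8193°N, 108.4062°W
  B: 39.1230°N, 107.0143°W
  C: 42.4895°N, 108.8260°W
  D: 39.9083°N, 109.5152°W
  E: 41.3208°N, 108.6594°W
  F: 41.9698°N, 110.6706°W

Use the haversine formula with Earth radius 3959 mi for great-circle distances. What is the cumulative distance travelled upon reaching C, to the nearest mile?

Leg distances:
A→B: 88.5 mi  (cumulative 88.5 mi)
B→C: 251.2 mi  (cumulative 339.6 mi)
Cumulative distance at C ≈ 340 mi.

340 mi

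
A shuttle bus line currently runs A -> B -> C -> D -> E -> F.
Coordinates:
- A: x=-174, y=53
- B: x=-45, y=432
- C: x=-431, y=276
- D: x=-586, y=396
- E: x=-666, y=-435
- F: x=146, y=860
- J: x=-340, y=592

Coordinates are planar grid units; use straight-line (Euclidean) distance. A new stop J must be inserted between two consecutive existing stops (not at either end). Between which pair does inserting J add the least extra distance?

Added distance for inserting J between each consecutive pair:
A–B: 499.2
B–C: 248.1
C–D: 447.4
D–E: 557.2
E–F: 104.0
Smallest added distance is 104.0, inserting between E and F.

between E and F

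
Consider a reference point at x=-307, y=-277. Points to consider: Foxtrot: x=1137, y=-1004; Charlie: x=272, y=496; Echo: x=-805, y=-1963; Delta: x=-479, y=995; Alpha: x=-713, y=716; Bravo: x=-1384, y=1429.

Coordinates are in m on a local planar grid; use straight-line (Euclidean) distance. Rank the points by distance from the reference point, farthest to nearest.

Distances from the reference point:
Bravo x=-1384, y=1429: 2017.5 m
Echo x=-805, y=-1963: 1758.0 m
Foxtrot x=1137, y=-1004: 1616.7 m
Delta x=-479, y=995: 1283.6 m
Alpha x=-713, y=716: 1072.8 m
Charlie x=272, y=496: 965.8 m

Bravo, Echo, Foxtrot, Delta, Alpha, Charlie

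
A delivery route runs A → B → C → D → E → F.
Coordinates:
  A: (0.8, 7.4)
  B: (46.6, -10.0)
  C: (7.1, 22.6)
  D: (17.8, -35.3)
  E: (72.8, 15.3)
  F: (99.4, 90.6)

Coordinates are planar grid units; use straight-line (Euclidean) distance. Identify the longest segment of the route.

E–F

Leg distances:
A→B: 49.0
B→C: 51.2
C→D: 58.9
D→E: 74.7
E→F: 79.9
The longest leg is E–F at 79.9.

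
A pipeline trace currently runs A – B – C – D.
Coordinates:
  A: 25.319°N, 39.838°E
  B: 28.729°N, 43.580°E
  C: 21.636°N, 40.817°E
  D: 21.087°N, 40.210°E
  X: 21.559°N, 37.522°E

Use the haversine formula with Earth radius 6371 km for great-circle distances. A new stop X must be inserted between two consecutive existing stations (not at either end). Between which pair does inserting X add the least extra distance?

Added distance for inserting X between each consecutive pair:
A–B: 953.3 km
B–C: 507.9 km
C–D: 536.5 km
Smallest added distance is 507.9 km, inserting between B and C.

between B and C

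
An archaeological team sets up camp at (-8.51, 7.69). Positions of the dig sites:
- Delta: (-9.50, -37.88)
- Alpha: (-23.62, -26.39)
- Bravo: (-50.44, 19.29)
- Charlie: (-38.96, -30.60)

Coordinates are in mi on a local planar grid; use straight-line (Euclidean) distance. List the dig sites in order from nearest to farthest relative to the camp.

Distances from the camp:
Alpha (-23.62, -26.39): 37.3 mi
Bravo (-50.44, 19.29): 43.5 mi
Delta (-9.50, -37.88): 45.6 mi
Charlie (-38.96, -30.60): 48.9 mi

Alpha, Bravo, Delta, Charlie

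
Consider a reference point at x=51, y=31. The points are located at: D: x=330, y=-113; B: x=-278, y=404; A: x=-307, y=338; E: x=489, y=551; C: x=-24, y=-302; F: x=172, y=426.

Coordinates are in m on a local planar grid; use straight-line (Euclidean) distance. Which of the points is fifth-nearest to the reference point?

B

Distances from the reference point (x=51, y=31):
D: 314.0 m
C: 341.3 m
F: 413.1 m
A: 471.6 m
B: 497.4 m
E: 679.9 m
The fifth-nearest is B at 497.4 m.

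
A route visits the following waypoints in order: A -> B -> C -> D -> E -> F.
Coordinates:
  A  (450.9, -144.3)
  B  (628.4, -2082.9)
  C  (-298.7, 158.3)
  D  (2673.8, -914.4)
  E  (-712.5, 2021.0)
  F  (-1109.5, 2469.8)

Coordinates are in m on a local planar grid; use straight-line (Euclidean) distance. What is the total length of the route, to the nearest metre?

Leg distances:
A→B: 1946.7 m  (cumulative 1946.7 m)
B→C: 2425.4 m  (cumulative 4372.1 m)
C→D: 3160.1 m  (cumulative 7532.2 m)
D→E: 4481.5 m  (cumulative 12013.7 m)
E→F: 599.2 m  (cumulative 12612.9 m)
Total route length ≈ 12613 m.

12613 m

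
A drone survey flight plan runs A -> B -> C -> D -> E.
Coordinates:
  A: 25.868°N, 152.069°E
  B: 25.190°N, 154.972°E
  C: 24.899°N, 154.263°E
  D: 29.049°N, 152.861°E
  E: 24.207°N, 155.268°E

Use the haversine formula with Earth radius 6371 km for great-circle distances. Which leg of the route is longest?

D–E

Leg distances:
A→B: 300.9 km
B→C: 78.4 km
C→D: 481.9 km
D→E: 589.1 km
The longest leg is D–E at 589.1 km.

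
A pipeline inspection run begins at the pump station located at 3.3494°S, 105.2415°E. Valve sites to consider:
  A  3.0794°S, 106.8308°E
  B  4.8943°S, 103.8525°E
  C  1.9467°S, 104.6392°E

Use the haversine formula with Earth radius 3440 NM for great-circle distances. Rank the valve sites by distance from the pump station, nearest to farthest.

C, A, B

Computing each great-circle distance from 3.3494°S, 105.2415°E:
C 1.9467°S, 104.6392°E: 91.6 NM
A 3.0794°S, 106.8308°E: 96.6 NM
B 4.8943°S, 103.8525°E: 124.6 NM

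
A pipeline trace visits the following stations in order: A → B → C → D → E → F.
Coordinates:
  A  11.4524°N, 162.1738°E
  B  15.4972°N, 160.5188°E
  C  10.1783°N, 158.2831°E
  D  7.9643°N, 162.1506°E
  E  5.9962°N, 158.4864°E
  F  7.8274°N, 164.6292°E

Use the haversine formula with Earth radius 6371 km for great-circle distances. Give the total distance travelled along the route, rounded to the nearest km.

2782 km

Leg distances:
A→B: 484.0 km  (cumulative 484.0 km)
B→C: 639.1 km  (cumulative 1123.2 km)
C→D: 490.8 km  (cumulative 1614.0 km)
D→E: 459.8 km  (cumulative 2073.8 km)
E→F: 708.0 km  (cumulative 2781.8 km)
Total route length ≈ 2782 km.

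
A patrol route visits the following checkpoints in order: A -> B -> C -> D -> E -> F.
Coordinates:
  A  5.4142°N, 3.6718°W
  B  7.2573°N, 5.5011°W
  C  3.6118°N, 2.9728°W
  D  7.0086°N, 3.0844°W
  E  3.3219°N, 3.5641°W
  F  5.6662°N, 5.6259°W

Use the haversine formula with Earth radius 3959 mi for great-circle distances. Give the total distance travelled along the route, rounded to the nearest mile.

Leg distances:
A→B: 178.9 mi  (cumulative 178.9 mi)
B→C: 306.1 mi  (cumulative 485.0 mi)
C→D: 234.8 mi  (cumulative 719.8 mi)
D→E: 256.9 mi  (cumulative 976.7 mi)
E→F: 215.4 mi  (cumulative 1192.1 mi)
Total route length ≈ 1192 mi.

1192 mi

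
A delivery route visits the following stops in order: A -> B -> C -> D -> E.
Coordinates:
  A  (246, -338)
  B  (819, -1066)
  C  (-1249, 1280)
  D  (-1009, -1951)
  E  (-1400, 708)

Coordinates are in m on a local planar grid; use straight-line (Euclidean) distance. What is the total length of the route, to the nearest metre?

Leg distances:
A→B: 926.5 m  (cumulative 926.5 m)
B→C: 3127.4 m  (cumulative 4053.8 m)
C→D: 3239.9 m  (cumulative 7293.7 m)
D→E: 2687.6 m  (cumulative 9981.3 m)
Total route length ≈ 9981 m.

9981 m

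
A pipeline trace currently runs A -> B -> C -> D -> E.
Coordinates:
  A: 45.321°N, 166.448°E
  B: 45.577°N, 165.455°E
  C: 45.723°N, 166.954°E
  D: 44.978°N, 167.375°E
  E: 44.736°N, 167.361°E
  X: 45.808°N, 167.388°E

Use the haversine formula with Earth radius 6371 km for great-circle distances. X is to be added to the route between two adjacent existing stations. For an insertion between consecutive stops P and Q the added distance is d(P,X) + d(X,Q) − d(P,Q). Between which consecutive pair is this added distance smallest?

Added distance for inserting X between each consecutive pair:
A–B: 160.8 km
B–C: 69.6 km
C–D: 38.1 km
D–E: 184.6 km
Smallest added distance is 38.1 km, inserting between C and D.

between C and D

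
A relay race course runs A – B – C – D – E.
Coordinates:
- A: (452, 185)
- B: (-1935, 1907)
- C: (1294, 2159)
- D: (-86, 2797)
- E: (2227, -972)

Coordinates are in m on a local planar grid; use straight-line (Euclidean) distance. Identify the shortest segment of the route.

C–D

Leg distances:
A→B: 2943.3 m
B→C: 3238.8 m
C→D: 1520.3 m
D→E: 4422.1 m
The shortest leg is C–D at 1520.3 m.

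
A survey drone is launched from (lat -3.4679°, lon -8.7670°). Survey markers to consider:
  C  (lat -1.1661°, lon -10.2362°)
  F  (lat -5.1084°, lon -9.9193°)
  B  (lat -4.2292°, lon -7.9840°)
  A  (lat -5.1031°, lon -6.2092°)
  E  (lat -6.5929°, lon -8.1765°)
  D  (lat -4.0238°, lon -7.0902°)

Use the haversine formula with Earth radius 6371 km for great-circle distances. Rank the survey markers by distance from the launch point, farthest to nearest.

Computing each great-circle distance from (lat -3.4679°, lon -8.7670°):
E (lat -6.5929°, lon -8.1765°): 353.6 km
A (lat -5.1031°, lon -6.2092°): 336.9 km
C (lat -1.1661°, lon -10.2362°): 303.6 km
F (lat -5.1084°, lon -9.9193°): 222.7 km
D (lat -4.0238°, lon -7.0902°): 196.1 km
B (lat -4.2292°, lon -7.9840°): 121.3 km

E, A, C, F, D, B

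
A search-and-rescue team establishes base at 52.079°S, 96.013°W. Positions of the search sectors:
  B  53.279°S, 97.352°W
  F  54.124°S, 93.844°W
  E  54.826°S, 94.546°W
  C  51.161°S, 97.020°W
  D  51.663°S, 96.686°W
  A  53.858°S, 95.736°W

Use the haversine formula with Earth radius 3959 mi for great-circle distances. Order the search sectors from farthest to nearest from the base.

E, F, A, B, C, D

Distances from the base:
E 54.826°S, 94.546°W: 199.2 mi
F 54.124°S, 93.844°W: 167.5 mi
A 53.858°S, 95.736°W: 123.5 mi
B 53.279°S, 97.352°W: 100.1 mi
C 51.161°S, 97.020°W: 76.7 mi
D 51.663°S, 96.686°W: 40.6 mi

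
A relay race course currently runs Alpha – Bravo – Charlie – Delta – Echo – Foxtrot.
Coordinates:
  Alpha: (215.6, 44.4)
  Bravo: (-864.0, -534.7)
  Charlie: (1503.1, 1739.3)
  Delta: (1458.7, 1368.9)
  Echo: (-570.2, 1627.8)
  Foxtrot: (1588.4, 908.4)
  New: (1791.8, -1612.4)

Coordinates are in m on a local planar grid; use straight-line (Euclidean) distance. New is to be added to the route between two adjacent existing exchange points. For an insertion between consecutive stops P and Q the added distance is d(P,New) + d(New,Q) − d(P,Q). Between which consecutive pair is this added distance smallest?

between Bravo and Charlie

Added distance for inserting New between each consecutive pair:
Alpha–Bravo: 3927.8 m
Bravo–Charlie: 2947.8 m
Charlie–Delta: 5990.9 m
Delta–Echo: 4964.2 m
Echo–Foxtrot: 4263.4 m
Smallest added distance is 2947.8 m, inserting between Bravo and Charlie.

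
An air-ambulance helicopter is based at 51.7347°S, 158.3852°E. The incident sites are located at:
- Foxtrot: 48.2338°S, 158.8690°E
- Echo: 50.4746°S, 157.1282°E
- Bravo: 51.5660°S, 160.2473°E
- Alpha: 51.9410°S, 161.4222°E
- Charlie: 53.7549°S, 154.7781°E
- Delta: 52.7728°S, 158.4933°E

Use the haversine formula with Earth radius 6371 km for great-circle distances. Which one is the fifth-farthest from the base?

Distances from the base (51.7347°S, 158.3852°E):
Foxtrot: 390.8 km
Charlie: 330.7 km
Alpha: 209.9 km
Echo: 165.3 km
Bravo: 129.8 km
Delta: 115.7 km
The fifth-farthest is Bravo at 129.8 km.

Bravo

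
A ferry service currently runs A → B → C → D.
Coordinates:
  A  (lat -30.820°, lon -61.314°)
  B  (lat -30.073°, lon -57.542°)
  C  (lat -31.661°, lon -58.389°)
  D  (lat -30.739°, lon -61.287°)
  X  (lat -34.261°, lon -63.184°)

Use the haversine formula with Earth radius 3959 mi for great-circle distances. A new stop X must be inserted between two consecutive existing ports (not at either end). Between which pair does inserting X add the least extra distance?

between C and D

Added distance for inserting X between each consecutive pair:
A–B: 469.7 mi
B–C: 649.0 mi
C–D: 415.5 mi
Smallest added distance is 415.5 mi, inserting between C and D.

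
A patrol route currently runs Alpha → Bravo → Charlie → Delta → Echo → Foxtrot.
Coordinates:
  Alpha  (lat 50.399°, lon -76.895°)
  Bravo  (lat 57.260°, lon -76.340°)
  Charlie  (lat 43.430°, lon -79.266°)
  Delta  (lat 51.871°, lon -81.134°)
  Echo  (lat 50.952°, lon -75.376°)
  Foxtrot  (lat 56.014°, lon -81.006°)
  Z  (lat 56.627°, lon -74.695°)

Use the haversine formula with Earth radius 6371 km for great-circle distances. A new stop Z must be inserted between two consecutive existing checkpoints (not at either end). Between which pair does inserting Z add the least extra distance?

between Alpha and Bravo

Added distance for inserting Z between each consecutive pair:
Alpha–Bravo: 65.9 km
Bravo–Charlie: 73.2 km
Charlie–Delta: 1227.3 km
Delta–Echo: 894.2 km
Echo–Foxtrot: 353.0 km
Smallest added distance is 65.9 km, inserting between Alpha and Bravo.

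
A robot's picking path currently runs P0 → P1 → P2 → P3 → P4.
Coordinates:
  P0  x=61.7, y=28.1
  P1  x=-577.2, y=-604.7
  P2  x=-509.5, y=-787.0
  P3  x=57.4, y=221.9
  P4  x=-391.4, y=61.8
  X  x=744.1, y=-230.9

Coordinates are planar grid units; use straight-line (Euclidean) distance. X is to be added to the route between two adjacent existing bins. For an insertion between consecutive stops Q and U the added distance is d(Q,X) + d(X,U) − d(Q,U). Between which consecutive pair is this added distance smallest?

between P2 and P3

Added distance for inserting X between each consecutive pair:
P0–P1: 1203.8
P1–P2: 2550.1
P2–P3: 1036.7
P3–P4: 1518.7
Smallest added distance is 1036.7, inserting between P2 and P3.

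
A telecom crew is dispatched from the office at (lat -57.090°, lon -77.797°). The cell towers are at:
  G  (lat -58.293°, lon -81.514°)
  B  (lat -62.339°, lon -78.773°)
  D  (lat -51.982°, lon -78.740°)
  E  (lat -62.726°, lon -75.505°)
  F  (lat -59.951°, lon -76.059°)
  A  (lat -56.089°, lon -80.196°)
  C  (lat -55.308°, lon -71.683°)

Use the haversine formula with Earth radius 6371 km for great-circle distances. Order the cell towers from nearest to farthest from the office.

Distance from the office at (lat -57.090°, lon -77.797°) to each:
A (lat -56.089°, lon -80.196°): 184.3 km
G (lat -58.293°, lon -81.514°): 258.2 km
F (lat -59.951°, lon -76.059°): 333.7 km
C (lat -55.308°, lon -71.683°): 426.8 km
D (lat -51.982°, lon -78.740°): 571.2 km
B (lat -62.339°, lon -78.773°): 586.2 km
E (lat -62.726°, lon -75.505°): 639.5 km

A, G, F, C, D, B, E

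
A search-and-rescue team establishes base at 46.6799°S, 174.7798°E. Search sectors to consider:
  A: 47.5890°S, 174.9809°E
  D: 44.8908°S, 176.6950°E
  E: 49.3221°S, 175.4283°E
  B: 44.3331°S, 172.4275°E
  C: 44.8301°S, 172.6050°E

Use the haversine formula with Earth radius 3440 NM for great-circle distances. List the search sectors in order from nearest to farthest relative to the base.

A, D, C, E, B

Distance from the base at 46.6799°S, 174.7798°E to each:
A 47.5890°S, 174.9809°E: 55.2 NM
D 44.8908°S, 176.6950°E: 134.0 NM
C 44.8301°S, 172.6050°E: 143.6 NM
E 49.3221°S, 175.4283°E: 160.8 NM
B 44.3331°S, 172.4275°E: 172.2 NM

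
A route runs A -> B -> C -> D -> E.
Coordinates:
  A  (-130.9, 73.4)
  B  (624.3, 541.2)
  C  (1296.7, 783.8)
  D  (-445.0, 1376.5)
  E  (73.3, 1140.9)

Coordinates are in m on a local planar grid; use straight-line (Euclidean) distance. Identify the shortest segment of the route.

D–E

Leg distances:
A→B: 888.3 m
B→C: 714.8 m
C→D: 1839.8 m
D→E: 569.3 m
The shortest leg is D–E at 569.3 m.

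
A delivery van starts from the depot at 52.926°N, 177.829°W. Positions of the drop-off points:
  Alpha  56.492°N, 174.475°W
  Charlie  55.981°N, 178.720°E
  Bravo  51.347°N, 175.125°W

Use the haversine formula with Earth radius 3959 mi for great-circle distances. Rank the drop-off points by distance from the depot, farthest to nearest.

Alpha, Charlie, Bravo

Distances from the depot:
Alpha 56.492°N, 174.475°W: 280.4 mi
Charlie 55.981°N, 178.720°E: 252.5 mi
Bravo 51.347°N, 175.125°W: 158.3 mi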